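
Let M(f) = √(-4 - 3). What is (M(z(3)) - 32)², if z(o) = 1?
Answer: (32 - I*√7)² ≈ 1017.0 - 169.33*I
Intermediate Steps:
M(f) = I*√7 (M(f) = √(-7) = I*√7)
(M(z(3)) - 32)² = (I*√7 - 32)² = (-32 + I*√7)²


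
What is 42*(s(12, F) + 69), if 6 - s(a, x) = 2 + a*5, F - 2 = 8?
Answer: 546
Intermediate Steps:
F = 10 (F = 2 + 8 = 10)
s(a, x) = 4 - 5*a (s(a, x) = 6 - (2 + a*5) = 6 - (2 + 5*a) = 6 + (-2 - 5*a) = 4 - 5*a)
42*(s(12, F) + 69) = 42*((4 - 5*12) + 69) = 42*((4 - 60) + 69) = 42*(-56 + 69) = 42*13 = 546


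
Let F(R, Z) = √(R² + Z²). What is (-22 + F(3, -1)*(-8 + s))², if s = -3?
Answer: 1694 + 484*√10 ≈ 3224.5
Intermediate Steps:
(-22 + F(3, -1)*(-8 + s))² = (-22 + √(3² + (-1)²)*(-8 - 3))² = (-22 + √(9 + 1)*(-11))² = (-22 + √10*(-11))² = (-22 - 11*√10)²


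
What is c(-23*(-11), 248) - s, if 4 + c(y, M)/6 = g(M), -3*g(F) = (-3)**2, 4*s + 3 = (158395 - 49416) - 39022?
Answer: -35061/2 ≈ -17531.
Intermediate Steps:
s = 34977/2 (s = -3/4 + ((158395 - 49416) - 39022)/4 = -3/4 + (108979 - 39022)/4 = -3/4 + (1/4)*69957 = -3/4 + 69957/4 = 34977/2 ≈ 17489.)
g(F) = -3 (g(F) = -1/3*(-3)**2 = -1/3*9 = -3)
c(y, M) = -42 (c(y, M) = -24 + 6*(-3) = -24 - 18 = -42)
c(-23*(-11), 248) - s = -42 - 1*34977/2 = -42 - 34977/2 = -35061/2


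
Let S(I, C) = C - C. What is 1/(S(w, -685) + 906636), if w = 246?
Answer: 1/906636 ≈ 1.1030e-6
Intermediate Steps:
S(I, C) = 0
1/(S(w, -685) + 906636) = 1/(0 + 906636) = 1/906636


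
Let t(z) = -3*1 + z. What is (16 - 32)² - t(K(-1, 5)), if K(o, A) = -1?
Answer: 260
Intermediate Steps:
t(z) = -3 + z
(16 - 32)² - t(K(-1, 5)) = (16 - 32)² - (-3 - 1) = (-16)² - 1*(-4) = 256 + 4 = 260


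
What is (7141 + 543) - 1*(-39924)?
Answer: 47608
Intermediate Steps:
(7141 + 543) - 1*(-39924) = 7684 + 39924 = 47608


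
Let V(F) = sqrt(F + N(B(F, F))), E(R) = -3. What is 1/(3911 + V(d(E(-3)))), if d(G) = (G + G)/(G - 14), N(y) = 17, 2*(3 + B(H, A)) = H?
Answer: 66487/260030362 - sqrt(5015)/260030362 ≈ 0.00025542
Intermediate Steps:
B(H, A) = -3 + H/2
d(G) = 2*G/(-14 + G) (d(G) = (2*G)/(-14 + G) = 2*G/(-14 + G))
V(F) = sqrt(17 + F) (V(F) = sqrt(F + 17) = sqrt(17 + F))
1/(3911 + V(d(E(-3)))) = 1/(3911 + sqrt(17 + 2*(-3)/(-14 - 3))) = 1/(3911 + sqrt(17 + 2*(-3)/(-17))) = 1/(3911 + sqrt(17 + 2*(-3)*(-1/17))) = 1/(3911 + sqrt(17 + 6/17)) = 1/(3911 + sqrt(295/17)) = 1/(3911 + sqrt(5015)/17)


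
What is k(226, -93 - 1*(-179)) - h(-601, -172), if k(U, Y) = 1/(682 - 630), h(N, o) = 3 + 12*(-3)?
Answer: 1717/52 ≈ 33.019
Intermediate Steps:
h(N, o) = -33 (h(N, o) = 3 - 36 = -33)
k(U, Y) = 1/52
k(226, -93 - 1*(-179)) - h(-601, -172) = 1/52 - 1*(-33) = 1/52 + 33 = 1717/52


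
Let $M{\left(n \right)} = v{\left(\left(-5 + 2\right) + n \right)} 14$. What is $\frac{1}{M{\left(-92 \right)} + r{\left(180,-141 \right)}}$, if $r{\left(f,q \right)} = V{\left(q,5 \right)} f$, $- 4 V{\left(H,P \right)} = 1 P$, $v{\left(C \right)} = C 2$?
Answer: $- \frac{1}{2885} \approx -0.00034662$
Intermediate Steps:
$v{\left(C \right)} = 2 C$
$V{\left(H,P \right)} = - \frac{P}{4}$ ($V{\left(H,P \right)} = - \frac{1 P}{4} = - \frac{P}{4}$)
$M{\left(n \right)} = -84 + 28 n$ ($M{\left(n \right)} = 2 \left(\left(-5 + 2\right) + n\right) 14 = 2 \left(-3 + n\right) 14 = \left(-6 + 2 n\right) 14 = -84 + 28 n$)
$r{\left(f,q \right)} = - \frac{5 f}{4}$ ($r{\left(f,q \right)} = \left(- \frac{1}{4}\right) 5 f = - \frac{5 f}{4}$)
$\frac{1}{M{\left(-92 \right)} + r{\left(180,-141 \right)}} = \frac{1}{\left(-84 + 28 \left(-92\right)\right) - 225} = \frac{1}{\left(-84 - 2576\right) - 225} = \frac{1}{-2660 - 225} = \frac{1}{-2885} = - \frac{1}{2885}$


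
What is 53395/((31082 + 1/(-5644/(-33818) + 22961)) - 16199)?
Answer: 20730628559545/5778330288502 ≈ 3.5877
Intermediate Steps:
53395/((31082 + 1/(-5644/(-33818) + 22961)) - 16199) = 53395/((31082 + 1/(-5644*(-1/33818) + 22961)) - 16199) = 53395/((31082 + 1/(2822/16909 + 22961)) - 16199) = 53395/((31082 + 1/(388250371/16909)) - 16199) = 53395/((31082 + 16909/388250371) - 16199) = 53395/(12067598048331/388250371 - 16199) = 53395/(5778330288502/388250371) = 53395*(388250371/5778330288502) = 20730628559545/5778330288502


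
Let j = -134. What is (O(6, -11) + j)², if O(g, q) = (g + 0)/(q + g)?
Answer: 456976/25 ≈ 18279.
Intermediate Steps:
O(g, q) = g/(g + q)
(O(6, -11) + j)² = (6/(6 - 11) - 134)² = (6/(-5) - 134)² = (6*(-⅕) - 134)² = (-6/5 - 134)² = (-676/5)² = 456976/25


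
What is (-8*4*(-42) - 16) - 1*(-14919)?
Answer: 16247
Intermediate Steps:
(-8*4*(-42) - 16) - 1*(-14919) = (-32*(-42) - 16) + 14919 = (1344 - 16) + 14919 = 1328 + 14919 = 16247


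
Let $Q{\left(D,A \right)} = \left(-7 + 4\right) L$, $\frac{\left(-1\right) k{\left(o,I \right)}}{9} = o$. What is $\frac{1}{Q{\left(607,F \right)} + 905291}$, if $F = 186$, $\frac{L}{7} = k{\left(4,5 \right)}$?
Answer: $\frac{1}{906047} \approx 1.1037 \cdot 10^{-6}$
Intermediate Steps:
$k{\left(o,I \right)} = - 9 o$
$L = -252$ ($L = 7 \left(\left(-9\right) 4\right) = 7 \left(-36\right) = -252$)
$Q{\left(D,A \right)} = 756$ ($Q{\left(D,A \right)} = \left(-7 + 4\right) \left(-252\right) = \left(-3\right) \left(-252\right) = 756$)
$\frac{1}{Q{\left(607,F \right)} + 905291} = \frac{1}{756 + 905291} = \frac{1}{906047}$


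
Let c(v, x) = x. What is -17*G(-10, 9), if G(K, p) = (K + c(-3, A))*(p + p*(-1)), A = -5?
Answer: 0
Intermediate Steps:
G(K, p) = 0 (G(K, p) = (K - 5)*(p + p*(-1)) = (-5 + K)*(p - p) = (-5 + K)*0 = 0)
-17*G(-10, 9) = -17*0 = 0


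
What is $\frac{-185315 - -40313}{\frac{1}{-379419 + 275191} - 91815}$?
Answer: $\frac{15113268456}{9569693821} \approx 1.5793$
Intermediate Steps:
$\frac{-185315 - -40313}{\frac{1}{-379419 + 275191} - 91815} = \frac{-185315 + 40313}{\frac{1}{-104228} - 91815} = - \frac{145002}{- \frac{1}{104228} - 91815} = - \frac{145002}{- \frac{9569693821}{104228}} = \left(-145002\right) \left(- \frac{104228}{9569693821}\right) = \frac{15113268456}{9569693821}$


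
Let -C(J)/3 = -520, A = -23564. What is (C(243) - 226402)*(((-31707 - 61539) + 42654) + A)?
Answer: 16673383352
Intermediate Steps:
C(J) = 1560 (C(J) = -3*(-520) = 1560)
(C(243) - 226402)*(((-31707 - 61539) + 42654) + A) = (1560 - 226402)*(((-31707 - 61539) + 42654) - 23564) = -224842*((-93246 + 42654) - 23564) = -224842*(-50592 - 23564) = -224842*(-74156) = 16673383352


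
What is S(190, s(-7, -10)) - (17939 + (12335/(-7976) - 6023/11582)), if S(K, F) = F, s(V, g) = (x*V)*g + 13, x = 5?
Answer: -811722693507/46189016 ≈ -17574.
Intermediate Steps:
s(V, g) = 13 + 5*V*g (s(V, g) = (5*V)*g + 13 = 5*V*g + 13 = 13 + 5*V*g)
S(190, s(-7, -10)) - (17939 + (12335/(-7976) - 6023/11582)) = (13 + 5*(-7)*(-10)) - (17939 + (12335/(-7976) - 6023/11582)) = (13 + 350) - (17939 + (12335*(-1/7976) - 6023*1/11582)) = 363 - (17939 + (-12335/7976 - 6023/11582)) = 363 - (17939 - 95451709/46189016) = 363 - 1*828489306315/46189016 = 363 - 828489306315/46189016 = -811722693507/46189016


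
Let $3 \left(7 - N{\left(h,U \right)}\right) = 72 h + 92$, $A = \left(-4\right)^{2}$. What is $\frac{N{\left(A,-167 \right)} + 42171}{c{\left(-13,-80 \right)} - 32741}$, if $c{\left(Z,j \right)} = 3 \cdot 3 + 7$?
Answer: $- \frac{134}{105} \approx -1.2762$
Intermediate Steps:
$A = 16$
$N{\left(h,U \right)} = - \frac{71}{3} - 24 h$ ($N{\left(h,U \right)} = 7 - \frac{72 h + 92}{3} = 7 - \frac{92 + 72 h}{3} = 7 - \left(\frac{92}{3} + 24 h\right) = - \frac{71}{3} - 24 h$)
$c{\left(Z,j \right)} = 16$ ($c{\left(Z,j \right)} = 9 + 7 = 16$)
$\frac{N{\left(A,-167 \right)} + 42171}{c{\left(-13,-80 \right)} - 32741} = \frac{\left(- \frac{71}{3} - 384\right) + 42171}{16 - 32741} = \frac{\left(- \frac{71}{3} - 384\right) + 42171}{-32725} = \left(- \frac{1223}{3} + 42171\right) \left(- \frac{1}{32725}\right) = \frac{125290}{3} \left(- \frac{1}{32725}\right) = - \frac{134}{105}$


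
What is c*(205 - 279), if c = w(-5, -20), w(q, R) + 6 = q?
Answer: 814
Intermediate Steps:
w(q, R) = -6 + q
c = -11 (c = -6 - 5 = -11)
c*(205 - 279) = -11*(205 - 279) = -11*(-74) = 814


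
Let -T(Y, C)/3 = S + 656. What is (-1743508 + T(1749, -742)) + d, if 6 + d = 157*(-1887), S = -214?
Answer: -2041099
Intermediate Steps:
T(Y, C) = -1326 (T(Y, C) = -3*(-214 + 656) = -3*442 = -1326)
d = -296265 (d = -6 + 157*(-1887) = -6 - 296259 = -296265)
(-1743508 + T(1749, -742)) + d = (-1743508 - 1326) - 296265 = -1744834 - 296265 = -2041099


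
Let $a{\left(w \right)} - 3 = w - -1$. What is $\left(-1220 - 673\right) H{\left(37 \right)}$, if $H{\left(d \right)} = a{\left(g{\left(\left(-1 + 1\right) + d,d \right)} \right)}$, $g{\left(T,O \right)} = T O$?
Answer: $-2599089$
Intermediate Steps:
$g{\left(T,O \right)} = O T$
$a{\left(w \right)} = 4 + w$ ($a{\left(w \right)} = 3 + \left(w - -1\right) = 3 + \left(w + 1\right) = 3 + \left(1 + w\right) = 4 + w$)
$H{\left(d \right)} = 4 + d^{2}$ ($H{\left(d \right)} = 4 + d \left(\left(-1 + 1\right) + d\right) = 4 + d \left(0 + d\right) = 4 + d d = 4 + d^{2}$)
$\left(-1220 - 673\right) H{\left(37 \right)} = \left(-1220 - 673\right) \left(4 + 37^{2}\right) = - 1893 \left(4 + 1369\right) = \left(-1893\right) 1373 = -2599089$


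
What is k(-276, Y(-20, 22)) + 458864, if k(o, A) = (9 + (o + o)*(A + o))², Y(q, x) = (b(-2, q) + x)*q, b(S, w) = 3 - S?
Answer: 202897553345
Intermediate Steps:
Y(q, x) = q*(5 + x) (Y(q, x) = ((3 - 1*(-2)) + x)*q = ((3 + 2) + x)*q = (5 + x)*q = q*(5 + x))
k(o, A) = (9 + 2*o*(A + o))² (k(o, A) = (9 + (2*o)*(A + o))² = (9 + 2*o*(A + o))²)
k(-276, Y(-20, 22)) + 458864 = (9 + 2*(-276)² + 2*(-20*(5 + 22))*(-276))² + 458864 = (9 + 2*76176 + 2*(-20*27)*(-276))² + 458864 = (9 + 152352 + 2*(-540)*(-276))² + 458864 = (9 + 152352 + 298080)² + 458864 = 450441² + 458864 = 202897094481 + 458864 = 202897553345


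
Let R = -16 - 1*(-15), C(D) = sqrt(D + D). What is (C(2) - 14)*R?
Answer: 12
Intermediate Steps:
C(D) = sqrt(2)*sqrt(D) (C(D) = sqrt(2*D) = sqrt(2)*sqrt(D))
R = -1 (R = -16 + 15 = -1)
(C(2) - 14)*R = (sqrt(2)*sqrt(2) - 14)*(-1) = (2 - 14)*(-1) = -12*(-1) = 12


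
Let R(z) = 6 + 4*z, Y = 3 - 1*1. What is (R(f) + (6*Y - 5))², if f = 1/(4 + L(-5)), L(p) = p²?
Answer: 145161/841 ≈ 172.61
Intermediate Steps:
Y = 2 (Y = 3 - 1 = 2)
f = 1/29 (f = 1/(4 + (-5)²) = 1/(4 + 25) = 1/29 ≈ 0.034483)
(R(f) + (6*Y - 5))² = ((6 + 4*(1/29)) + (6*2 - 5))² = ((6 + 4/29) + (12 - 5))² = (178/29 + 7)² = (381/29)² = 145161/841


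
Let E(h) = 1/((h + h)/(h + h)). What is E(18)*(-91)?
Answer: -91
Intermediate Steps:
E(h) = 1 (E(h) = 1/((2*h)/((2*h))) = 1/((2*h)*(1/(2*h))) = 1/1 = 1*1 = 1)
E(18)*(-91) = 1*(-91) = -91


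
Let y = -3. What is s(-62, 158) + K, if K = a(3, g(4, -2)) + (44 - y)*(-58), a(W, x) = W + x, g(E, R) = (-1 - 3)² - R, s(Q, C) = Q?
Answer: -2767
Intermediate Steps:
g(E, R) = 16 - R (g(E, R) = (-4)² - R = 16 - R)
K = -2705 (K = (3 + (16 - 1*(-2))) + (44 - 1*(-3))*(-58) = (3 + (16 + 2)) + (44 + 3)*(-58) = (3 + 18) + 47*(-58) = 21 - 2726 = -2705)
s(-62, 158) + K = -62 - 2705 = -2767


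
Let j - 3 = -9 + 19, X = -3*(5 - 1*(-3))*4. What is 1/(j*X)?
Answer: -1/1248 ≈ -0.00080128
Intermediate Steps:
X = -96 (X = -3*(5 + 3)*4 = -3*8*4 = -24*4 = -96)
j = 13 (j = 3 + (-9 + 19) = 3 + 10 = 13)
1/(j*X) = 1/(13*(-96)) = 1/(-1248) = -1/1248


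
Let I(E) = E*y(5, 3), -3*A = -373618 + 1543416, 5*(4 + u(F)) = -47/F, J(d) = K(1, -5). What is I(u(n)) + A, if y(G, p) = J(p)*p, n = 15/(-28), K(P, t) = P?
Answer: -29241902/75 ≈ -3.8989e+5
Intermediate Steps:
n = -15/28 (n = 15*(-1/28) = -15/28 ≈ -0.53571)
J(d) = 1
u(F) = -4 - 47/(5*F) (u(F) = -4 + (-47/F)/5 = -4 - 47/(5*F))
A = -1169798/3 (A = -(-373618 + 1543416)/3 = -⅓*1169798 = -1169798/3 ≈ -3.8993e+5)
y(G, p) = p (y(G, p) = 1*p = p)
I(E) = 3*E (I(E) = E*3 = 3*E)
I(u(n)) + A = 3*(-4 - 47/(5*(-15/28))) - 1169798/3 = 3*(-4 - 47/5*(-28/15)) - 1169798/3 = 3*(-4 + 1316/75) - 1169798/3 = 3*(1016/75) - 1169798/3 = 1016/25 - 1169798/3 = -29241902/75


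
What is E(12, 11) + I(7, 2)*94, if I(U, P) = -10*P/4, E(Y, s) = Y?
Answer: -458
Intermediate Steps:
I(U, P) = -5*P/2 (I(U, P) = -10*P*(¼) = -5*P/2)
E(12, 11) + I(7, 2)*94 = 12 - 5/2*2*94 = 12 - 5*94 = 12 - 470 = -458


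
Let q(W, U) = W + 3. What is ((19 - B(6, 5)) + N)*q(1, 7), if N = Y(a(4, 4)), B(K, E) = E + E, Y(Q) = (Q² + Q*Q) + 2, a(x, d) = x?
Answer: 172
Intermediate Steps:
Y(Q) = 2 + 2*Q² (Y(Q) = (Q² + Q²) + 2 = 2*Q² + 2 = 2 + 2*Q²)
B(K, E) = 2*E
q(W, U) = 3 + W
N = 34 (N = 2 + 2*4² = 2 + 2*16 = 2 + 32 = 34)
((19 - B(6, 5)) + N)*q(1, 7) = ((19 - 2*5) + 34)*(3 + 1) = ((19 - 1*10) + 34)*4 = ((19 - 10) + 34)*4 = (9 + 34)*4 = 43*4 = 172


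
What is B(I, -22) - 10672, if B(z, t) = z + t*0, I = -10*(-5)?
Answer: -10622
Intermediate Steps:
I = 50
B(z, t) = z (B(z, t) = z + 0 = z)
B(I, -22) - 10672 = 50 - 10672 = -10622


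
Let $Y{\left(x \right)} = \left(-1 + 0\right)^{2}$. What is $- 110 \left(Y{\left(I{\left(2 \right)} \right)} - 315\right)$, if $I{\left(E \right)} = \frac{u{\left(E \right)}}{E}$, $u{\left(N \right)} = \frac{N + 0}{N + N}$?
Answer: $34540$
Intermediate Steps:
$u{\left(N \right)} = \frac{1}{2}$ ($u{\left(N \right)} = \frac{N}{2 N} = N \frac{1}{2 N} = \frac{1}{2}$)
$I{\left(E \right)} = \frac{1}{2 E}$
$Y{\left(x \right)} = 1$ ($Y{\left(x \right)} = \left(-1\right)^{2} = 1$)
$- 110 \left(Y{\left(I{\left(2 \right)} \right)} - 315\right) = - 110 \left(1 - 315\right) = \left(-110\right) \left(-314\right) = 34540$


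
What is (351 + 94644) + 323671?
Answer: 418666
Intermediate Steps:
(351 + 94644) + 323671 = 94995 + 323671 = 418666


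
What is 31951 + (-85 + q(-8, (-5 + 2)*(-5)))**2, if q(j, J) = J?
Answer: 36851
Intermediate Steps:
31951 + (-85 + q(-8, (-5 + 2)*(-5)))**2 = 31951 + (-85 + (-5 + 2)*(-5))**2 = 31951 + (-85 - 3*(-5))**2 = 31951 + (-85 + 15)**2 = 31951 + (-70)**2 = 31951 + 4900 = 36851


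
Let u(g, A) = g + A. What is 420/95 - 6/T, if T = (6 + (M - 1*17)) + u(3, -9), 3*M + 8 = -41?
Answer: 4371/950 ≈ 4.6011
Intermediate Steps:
M = -49/3 (M = -8/3 + (⅓)*(-41) = -8/3 - 41/3 = -49/3 ≈ -16.333)
u(g, A) = A + g
T = -100/3 (T = (6 + (-49/3 - 1*17)) + (-9 + 3) = (6 + (-49/3 - 17)) - 6 = (6 - 100/3) - 6 = -82/3 - 6 = -100/3 ≈ -33.333)
420/95 - 6/T = 420/95 - 6/(-100/3) = 420*(1/95) - 6*(-3/100) = 84/19 + 9/50 = 4371/950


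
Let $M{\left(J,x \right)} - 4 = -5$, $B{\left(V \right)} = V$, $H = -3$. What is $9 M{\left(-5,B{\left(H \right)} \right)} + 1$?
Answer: $-8$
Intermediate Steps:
$M{\left(J,x \right)} = -1$ ($M{\left(J,x \right)} = 4 - 5 = -1$)
$9 M{\left(-5,B{\left(H \right)} \right)} + 1 = 9 \left(-1\right) + 1 = -9 + 1 = -8$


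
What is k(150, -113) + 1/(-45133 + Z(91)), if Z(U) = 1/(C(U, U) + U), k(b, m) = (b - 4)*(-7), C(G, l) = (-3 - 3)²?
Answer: -5857991707/5731890 ≈ -1022.0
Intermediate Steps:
C(G, l) = 36 (C(G, l) = (-6)² = 36)
k(b, m) = 28 - 7*b (k(b, m) = (-4 + b)*(-7) = 28 - 7*b)
Z(U) = 1/(36 + U)
k(150, -113) + 1/(-45133 + Z(91)) = (28 - 7*150) + 1/(-45133 + 1/(36 + 91)) = (28 - 1050) + 1/(-45133 + 1/127) = -1022 + 1/(-45133 + 1/127) = -1022 + 1/(-5731890/127) = -1022 - 127/5731890 = -5857991707/5731890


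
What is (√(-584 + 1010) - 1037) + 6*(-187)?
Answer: -2159 + √426 ≈ -2138.4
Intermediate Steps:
(√(-584 + 1010) - 1037) + 6*(-187) = (√426 - 1037) - 1122 = (-1037 + √426) - 1122 = -2159 + √426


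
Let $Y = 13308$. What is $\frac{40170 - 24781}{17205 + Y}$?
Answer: $\frac{15389}{30513} \approx 0.50434$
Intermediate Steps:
$\frac{40170 - 24781}{17205 + Y} = \frac{40170 - 24781}{17205 + 13308} = \frac{15389}{30513}$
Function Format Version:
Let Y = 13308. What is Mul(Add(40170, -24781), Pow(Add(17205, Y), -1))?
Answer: Rational(15389, 30513) ≈ 0.50434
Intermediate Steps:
Mul(Add(40170, -24781), Pow(Add(17205, Y), -1)) = Mul(Add(40170, -24781), Pow(Add(17205, 13308), -1)) = Mul(15389, Pow(30513, -1)) = Mul(15389, Rational(1, 30513)) = Rational(15389, 30513)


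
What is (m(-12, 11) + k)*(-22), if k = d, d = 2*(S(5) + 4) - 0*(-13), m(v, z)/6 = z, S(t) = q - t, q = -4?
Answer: -1232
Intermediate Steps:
S(t) = -4 - t
m(v, z) = 6*z
d = -10 (d = 2*((-4 - 1*5) + 4) - 0*(-13) = 2*((-4 - 5) + 4) - 1*0 = 2*(-9 + 4) + 0 = 2*(-5) + 0 = -10 + 0 = -10)
k = -10
(m(-12, 11) + k)*(-22) = (6*11 - 10)*(-22) = (66 - 10)*(-22) = 56*(-22) = -1232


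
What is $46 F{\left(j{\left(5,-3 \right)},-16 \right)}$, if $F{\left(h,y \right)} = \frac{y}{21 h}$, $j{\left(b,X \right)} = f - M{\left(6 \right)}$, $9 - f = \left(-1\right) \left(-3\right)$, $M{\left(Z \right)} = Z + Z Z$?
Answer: $\frac{184}{189} \approx 0.97355$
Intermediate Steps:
$M{\left(Z \right)} = Z + Z^{2}$
$f = 6$ ($f = 9 - \left(-1\right) \left(-3\right) = 9 - 3 = 6$)
$j{\left(b,X \right)} = -36$ ($j{\left(b,X \right)} = 6 - 6 \left(1 + 6\right) = 6 - 6 \cdot 7 = 6 - 42 = -36$)
$F{\left(h,y \right)} = \frac{y}{21 h}$ ($F{\left(h,y \right)} = y \frac{1}{21 h} = \frac{y}{21 h}$)
$46 F{\left(j{\left(5,-3 \right)},-16 \right)} = 46 \cdot \frac{1}{21} \left(-16\right) \frac{1}{-36} = 46 \cdot \frac{1}{21} \left(-16\right) \left(- \frac{1}{36}\right) = 46 \cdot \frac{4}{189} = \frac{184}{189}$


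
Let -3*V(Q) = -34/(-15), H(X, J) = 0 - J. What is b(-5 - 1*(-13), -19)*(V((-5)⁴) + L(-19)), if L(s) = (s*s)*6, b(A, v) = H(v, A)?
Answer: -779488/45 ≈ -17322.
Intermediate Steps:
H(X, J) = -J
b(A, v) = -A
V(Q) = -34/45 (V(Q) = -(-34)/(3*(-15)) = -(-34)*(-1)/(3*15) = -⅓*34/15 = -34/45)
L(s) = 6*s² (L(s) = s²*6 = 6*s²)
b(-5 - 1*(-13), -19)*(V((-5)⁴) + L(-19)) = (-(-5 - 1*(-13)))*(-34/45 + 6*(-19)²) = (-(-5 + 13))*(-34/45 + 6*361) = (-1*8)*(-34/45 + 2166) = -8*97436/45 = -779488/45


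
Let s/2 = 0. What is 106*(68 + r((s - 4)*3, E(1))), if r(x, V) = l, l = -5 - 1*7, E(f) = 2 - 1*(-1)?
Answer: 5936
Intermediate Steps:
s = 0 (s = 2*0 = 0)
E(f) = 3 (E(f) = 2 + 1 = 3)
l = -12 (l = -5 - 7 = -12)
r(x, V) = -12
106*(68 + r((s - 4)*3, E(1))) = 106*(68 - 12) = 106*56 = 5936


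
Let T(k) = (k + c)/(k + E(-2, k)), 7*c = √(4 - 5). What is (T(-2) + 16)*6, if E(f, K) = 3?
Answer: 84 + 6*I/7 ≈ 84.0 + 0.85714*I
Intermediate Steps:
c = I/7 (c = √(4 - 5)/7 = √(-1)/7 = I/7 ≈ 0.14286*I)
T(k) = (k + I/7)/(3 + k) (T(k) = (k + I/7)/(k + 3) = (k + I/7)/(3 + k))
(T(-2) + 16)*6 = ((-2 + I/7)/(3 - 2) + 16)*6 = ((-2 + I/7)/1 + 16)*6 = (1*(-2 + I/7) + 16)*6 = ((-2 + I/7) + 16)*6 = (14 + I/7)*6 = 84 + 6*I/7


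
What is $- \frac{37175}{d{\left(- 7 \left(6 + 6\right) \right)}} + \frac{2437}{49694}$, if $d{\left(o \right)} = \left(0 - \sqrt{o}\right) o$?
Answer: $\frac{2437}{49694} + \frac{37175 i \sqrt{21}}{3528} \approx 0.04904 + 48.287 i$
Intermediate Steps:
$d{\left(o \right)} = - o^{\frac{3}{2}}$ ($d{\left(o \right)} = - \sqrt{o} o = - o^{\frac{3}{2}}$)
$- \frac{37175}{d{\left(- 7 \left(6 + 6\right) \right)}} + \frac{2437}{49694} = - \frac{37175}{\left(-1\right) \left(- 7 \left(6 + 6\right)\right)^{\frac{3}{2}}} + \frac{2437}{49694} = - \frac{37175}{\left(-1\right) \left(\left(-7\right) 12\right)^{\frac{3}{2}}} + 2437 \cdot \frac{1}{49694} = - \frac{37175}{\left(-1\right) \left(-84\right)^{\frac{3}{2}}} + \frac{2437}{49694} = - \frac{37175}{\left(-1\right) \left(- 168 i \sqrt{21}\right)} + \frac{2437}{49694} = - \frac{37175}{168 i \sqrt{21}} + \frac{2437}{49694} = - 37175 \left(- \frac{i \sqrt{21}}{3528}\right) + \frac{2437}{49694} = \frac{37175 i \sqrt{21}}{3528} + \frac{2437}{49694} = \frac{2437}{49694} + \frac{37175 i \sqrt{21}}{3528}$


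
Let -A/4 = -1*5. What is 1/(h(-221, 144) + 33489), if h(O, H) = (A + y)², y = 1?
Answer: 1/33930 ≈ 2.9472e-5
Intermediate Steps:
A = 20 (A = -(-4)*5 = -4*(-5) = 20)
h(O, H) = 441 (h(O, H) = (20 + 1)² = 21² = 441)
1/(h(-221, 144) + 33489) = 1/(441 + 33489) = 1/33930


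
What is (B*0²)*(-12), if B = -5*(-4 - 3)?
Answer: 0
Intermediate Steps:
B = 35 (B = -5*(-7) = 35)
(B*0²)*(-12) = (35*0²)*(-12) = (35*0)*(-12) = 0*(-12) = 0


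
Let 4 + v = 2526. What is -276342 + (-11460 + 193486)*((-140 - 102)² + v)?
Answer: 11118963894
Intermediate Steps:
v = 2522 (v = -4 + 2526 = 2522)
-276342 + (-11460 + 193486)*((-140 - 102)² + v) = -276342 + (-11460 + 193486)*((-140 - 102)² + 2522) = -276342 + 182026*((-242)² + 2522) = -276342 + 182026*(58564 + 2522) = -276342 + 182026*61086 = -276342 + 11119240236 = 11118963894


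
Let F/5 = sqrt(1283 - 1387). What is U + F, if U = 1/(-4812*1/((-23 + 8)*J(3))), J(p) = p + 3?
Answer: 15/802 + 10*I*sqrt(26) ≈ 0.018703 + 50.99*I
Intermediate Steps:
J(p) = 3 + p
F = 10*I*sqrt(26) (F = 5*sqrt(1283 - 1387) = 5*sqrt(-104) = 5*(2*I*sqrt(26)) = 10*I*sqrt(26) ≈ 50.99*I)
U = 15/802 (U = 1/(-4812*1/((-23 + 8)*(3 + 3))) = 1/(-4812/((-15*6))) = 1/(-4812/(-90)) = 1/(-4812*(-1/90)) = 1/(802/15) = 15/802 ≈ 0.018703)
U + F = 15/802 + 10*I*sqrt(26)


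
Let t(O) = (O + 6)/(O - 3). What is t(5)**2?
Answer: 121/4 ≈ 30.250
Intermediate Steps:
t(O) = (6 + O)/(-3 + O)
t(5)**2 = ((6 + 5)/(-3 + 5))**2 = (11/2)**2 = 121/4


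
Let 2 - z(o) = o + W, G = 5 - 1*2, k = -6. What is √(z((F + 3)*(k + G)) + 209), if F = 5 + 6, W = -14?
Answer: √267 ≈ 16.340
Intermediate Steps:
G = 3 (G = 5 - 2 = 3)
F = 11
z(o) = 16 - o (z(o) = 2 - (o - 14) = 2 - (-14 + o) = 2 + (14 - o) = 16 - o)
√(z((F + 3)*(k + G)) + 209) = √((16 - (11 + 3)*(-6 + 3)) + 209) = √((16 - 14*(-3)) + 209) = √((16 - 1*(-42)) + 209) = √((16 + 42) + 209) = √(58 + 209) = √267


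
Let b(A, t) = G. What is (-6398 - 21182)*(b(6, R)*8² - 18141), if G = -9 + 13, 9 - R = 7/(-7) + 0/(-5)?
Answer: 493268300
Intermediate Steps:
R = 10 (R = 9 - (7/(-7) + 0/(-5)) = 9 - (7*(-⅐) + 0*(-⅕)) = 9 - (-1 + 0) = 9 - 1*(-1) = 9 + 1 = 10)
G = 4
b(A, t) = 4
(-6398 - 21182)*(b(6, R)*8² - 18141) = (-6398 - 21182)*(4*8² - 18141) = -27580*(4*64 - 18141) = -27580*(256 - 18141) = -27580*(-17885) = 493268300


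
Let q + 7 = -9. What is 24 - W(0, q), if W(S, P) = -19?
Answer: 43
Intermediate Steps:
q = -16 (q = -7 - 9 = -16)
24 - W(0, q) = 24 - 1*(-19) = 24 + 19 = 43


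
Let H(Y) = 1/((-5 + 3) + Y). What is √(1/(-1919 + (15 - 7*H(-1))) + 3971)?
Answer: 2*√32311054790/5705 ≈ 63.016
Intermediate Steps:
H(Y) = 1/(-2 + Y)
√(1/(-1919 + (15 - 7*H(-1))) + 3971) = √(1/(-1919 + (15 - 7/(-2 - 1))) + 3971) = √(1/(-1919 + (15 - 7/(-3))) + 3971) = √(1/(-1919 + (15 - 7*(-⅓))) + 3971) = √(1/(-1919 + (15 + 7/3)) + 3971) = √(1/(-1919 + 52/3) + 3971) = √(1/(-5705/3) + 3971) = √(-3/5705 + 3971) = √(22654552/5705) = 2*√32311054790/5705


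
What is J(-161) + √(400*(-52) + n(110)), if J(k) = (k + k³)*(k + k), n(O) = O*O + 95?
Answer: 1343848324 + I*√8605 ≈ 1.3438e+9 + 92.763*I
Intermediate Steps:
n(O) = 95 + O² (n(O) = O² + 95 = 95 + O²)
J(k) = 2*k*(k + k³) (J(k) = (k + k³)*(2*k) = 2*k*(k + k³))
J(-161) + √(400*(-52) + n(110)) = 2*(-161)²*(1 + (-161)²) + √(400*(-52) + (95 + 110²)) = 2*25921*(1 + 25921) + √(-20800 + (95 + 12100)) = 2*25921*25922 + √(-20800 + 12195) = 1343848324 + √(-8605) = 1343848324 + I*√8605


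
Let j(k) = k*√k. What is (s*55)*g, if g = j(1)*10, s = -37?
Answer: -20350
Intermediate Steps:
j(k) = k^(3/2)
g = 10 (g = 1^(3/2)*10 = 1*10 = 10)
(s*55)*g = -37*55*10 = -2035*10 = -20350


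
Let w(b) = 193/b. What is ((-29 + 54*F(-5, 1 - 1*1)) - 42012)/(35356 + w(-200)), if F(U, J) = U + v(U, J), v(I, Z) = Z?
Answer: -8462200/7071007 ≈ -1.1967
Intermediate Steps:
F(U, J) = J + U (F(U, J) = U + J = J + U)
((-29 + 54*F(-5, 1 - 1*1)) - 42012)/(35356 + w(-200)) = ((-29 + 54*((1 - 1*1) - 5)) - 42012)/(35356 + 193/(-200)) = ((-29 + 54*((1 - 1) - 5)) - 42012)/(35356 + 193*(-1/200)) = ((-29 + 54*(0 - 5)) - 42012)/(35356 - 193/200) = ((-29 + 54*(-5)) - 42012)/(7071007/200) = ((-29 - 270) - 42012)*(200/7071007) = (-299 - 42012)*(200/7071007) = -42311*200/7071007 = -8462200/7071007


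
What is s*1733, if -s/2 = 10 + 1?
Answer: -38126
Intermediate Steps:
s = -22 (s = -2*(10 + 1) = -2*11 = -22)
s*1733 = -22*1733 = -38126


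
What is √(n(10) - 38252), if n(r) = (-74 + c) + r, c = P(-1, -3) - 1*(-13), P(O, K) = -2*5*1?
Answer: 9*I*√473 ≈ 195.74*I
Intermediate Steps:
P(O, K) = -10 (P(O, K) = -10*1 = -10)
c = 3 (c = -10 - 1*(-13) = -10 + 13 = 3)
n(r) = -71 + r (n(r) = (-74 + 3) + r = -71 + r)
√(n(10) - 38252) = √((-71 + 10) - 38252) = √(-61 - 38252) = √(-38313) = 9*I*√473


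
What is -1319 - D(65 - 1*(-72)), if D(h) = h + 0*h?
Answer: -1456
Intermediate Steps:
D(h) = h (D(h) = h + 0 = h)
-1319 - D(65 - 1*(-72)) = -1319 - (65 - 1*(-72)) = -1319 - (65 + 72) = -1319 - 1*137 = -1319 - 137 = -1456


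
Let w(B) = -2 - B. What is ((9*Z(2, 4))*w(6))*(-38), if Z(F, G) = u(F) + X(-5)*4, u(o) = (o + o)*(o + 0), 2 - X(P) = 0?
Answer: 43776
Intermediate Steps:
X(P) = 2 (X(P) = 2 - 1*0 = 2 + 0 = 2)
u(o) = 2*o² (u(o) = (2*o)*o = 2*o²)
Z(F, G) = 8 + 2*F² (Z(F, G) = 2*F² + 2*4 = 2*F² + 8 = 8 + 2*F²)
((9*Z(2, 4))*w(6))*(-38) = ((9*(8 + 2*2²))*(-2 - 1*6))*(-38) = ((9*(8 + 2*4))*(-2 - 6))*(-38) = ((9*(8 + 8))*(-8))*(-38) = ((9*16)*(-8))*(-38) = (144*(-8))*(-38) = -1152*(-38) = 43776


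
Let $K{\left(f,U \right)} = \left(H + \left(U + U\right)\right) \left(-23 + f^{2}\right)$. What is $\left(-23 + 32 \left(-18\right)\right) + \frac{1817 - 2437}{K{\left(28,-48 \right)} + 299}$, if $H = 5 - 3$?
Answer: $- \frac{8533829}{14247} \approx -598.99$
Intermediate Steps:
$H = 2$ ($H = 5 - 3 = 2$)
$K{\left(f,U \right)} = \left(-23 + f^{2}\right) \left(2 + 2 U\right)$ ($K{\left(f,U \right)} = \left(2 + \left(U + U\right)\right) \left(-23 + f^{2}\right) = \left(2 + 2 U\right) \left(-23 + f^{2}\right) = \left(-23 + f^{2}\right) \left(2 + 2 U\right)$)
$\left(-23 + 32 \left(-18\right)\right) + \frac{1817 - 2437}{K{\left(28,-48 \right)} + 299} = \left(-23 + 32 \left(-18\right)\right) + \frac{1817 - 2437}{\left(-46 - -2208 + 2 \cdot 28^{2} + 2 \left(-48\right) 28^{2}\right) + 299} = \left(-23 - 576\right) - \frac{620}{\left(-46 + 2208 + 2 \cdot 784 + 2 \left(-48\right) 784\right) + 299} = -599 - \frac{620}{\left(-46 + 2208 + 1568 - 75264\right) + 299} = -599 - \frac{620}{-71534 + 299} = -599 - \frac{620}{-71235} = -599 - - \frac{124}{14247} = -599 + \frac{124}{14247} = - \frac{8533829}{14247}$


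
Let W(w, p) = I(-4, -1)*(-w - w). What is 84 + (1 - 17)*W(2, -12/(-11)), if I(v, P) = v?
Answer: -172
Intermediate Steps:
W(w, p) = 8*w (W(w, p) = -4*(-w - w) = -(-8)*w = 8*w)
84 + (1 - 17)*W(2, -12/(-11)) = 84 + (1 - 17)*(8*2) = 84 - 16*16 = 84 - 256 = -172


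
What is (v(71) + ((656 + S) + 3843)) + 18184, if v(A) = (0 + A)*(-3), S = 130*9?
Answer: 23640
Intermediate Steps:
S = 1170
v(A) = -3*A (v(A) = A*(-3) = -3*A)
(v(71) + ((656 + S) + 3843)) + 18184 = (-3*71 + ((656 + 1170) + 3843)) + 18184 = (-213 + (1826 + 3843)) + 18184 = (-213 + 5669) + 18184 = 5456 + 18184 = 23640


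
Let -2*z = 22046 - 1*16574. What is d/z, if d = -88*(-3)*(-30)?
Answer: 55/19 ≈ 2.8947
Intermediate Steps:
d = -7920 (d = -44*(-6)*(-30) = 264*(-30) = -7920)
z = -2736 (z = -(22046 - 1*16574)/2 = -(22046 - 16574)/2 = -1/2*5472 = -2736)
d/z = -7920/(-2736) = -7920*(-1/2736) = 55/19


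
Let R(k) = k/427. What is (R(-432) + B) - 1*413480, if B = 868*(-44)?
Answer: -192864376/427 ≈ -4.5167e+5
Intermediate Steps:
R(k) = k/427 (R(k) = k*(1/427) = k/427)
B = -38192
(R(-432) + B) - 1*413480 = ((1/427)*(-432) - 38192) - 1*413480 = (-432/427 - 38192) - 413480 = -16308416/427 - 413480 = -192864376/427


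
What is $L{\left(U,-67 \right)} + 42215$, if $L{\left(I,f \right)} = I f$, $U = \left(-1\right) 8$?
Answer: $42751$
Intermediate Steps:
$U = -8$
$L{\left(U,-67 \right)} + 42215 = \left(-8\right) \left(-67\right) + 42215 = 536 + 42215 = 42751$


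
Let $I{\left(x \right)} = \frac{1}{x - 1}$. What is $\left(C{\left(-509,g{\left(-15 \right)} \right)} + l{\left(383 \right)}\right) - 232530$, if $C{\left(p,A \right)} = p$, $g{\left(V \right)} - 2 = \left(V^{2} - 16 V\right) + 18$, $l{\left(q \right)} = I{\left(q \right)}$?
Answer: $- \frac{89020897}{382} \approx -2.3304 \cdot 10^{5}$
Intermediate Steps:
$I{\left(x \right)} = \frac{1}{-1 + x}$
$l{\left(q \right)} = \frac{1}{-1 + q}$
$g{\left(V \right)} = 20 + V^{2} - 16 V$ ($g{\left(V \right)} = 2 + \left(\left(V^{2} - 16 V\right) + 18\right) = 2 + \left(18 + V^{2} - 16 V\right) = 20 + V^{2} - 16 V$)
$\left(C{\left(-509,g{\left(-15 \right)} \right)} + l{\left(383 \right)}\right) - 232530 = \left(-509 + \frac{1}{-1 + 383}\right) - 232530 = \left(-509 + \frac{1}{382}\right) - 232530 = - \frac{194437}{382} - 232530 = - \frac{89020897}{382}$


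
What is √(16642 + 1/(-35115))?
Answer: √20520638155335/35115 ≈ 129.00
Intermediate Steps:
√(16642 + 1/(-35115)) = √(16642 - 1/35115) = √(584383829/35115) = √20520638155335/35115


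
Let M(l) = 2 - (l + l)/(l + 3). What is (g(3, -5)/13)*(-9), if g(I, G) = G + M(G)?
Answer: 72/13 ≈ 5.5385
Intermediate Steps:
M(l) = 2 - 2*l/(3 + l)
g(I, G) = G + 6/(3 + G)
(g(3, -5)/13)*(-9) = (((6 - 5*(3 - 5))/(3 - 5))/13)*(-9) = (((6 - 5*(-2))/(-2))/13)*(-9) = ((-(6 + 10)/2)/13)*(-9) = ((-½*16)/13)*(-9) = ((1/13)*(-8))*(-9) = -8/13*(-9) = 72/13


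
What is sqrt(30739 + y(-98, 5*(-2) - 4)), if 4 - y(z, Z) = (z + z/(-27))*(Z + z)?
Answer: sqrt(1634055)/9 ≈ 142.03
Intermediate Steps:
y(z, Z) = 4 - 26*z*(Z + z)/27 (y(z, Z) = 4 - (z + z/(-27))*(Z + z) = 4 - (z + z*(-1/27))*(Z + z) = 4 - (z - z/27)*(Z + z) = 4 - 26*z/27*(Z + z) = 4 - 26*z*(Z + z)/27)
sqrt(30739 + y(-98, 5*(-2) - 4)) = sqrt(30739 + (4 - 26/27*(-98)**2 - 26/27*(5*(-2) - 4)*(-98))) = sqrt(30739 + (4 - 26/27*9604 - 26/27*(-10 - 4)*(-98))) = sqrt(30739 + (4 - 249704/27 - 26/27*(-14)*(-98))) = sqrt(30739 + (4 - 249704/27 - 35672/27)) = sqrt(30739 - 285268/27) = sqrt(544685/27) = sqrt(1634055)/9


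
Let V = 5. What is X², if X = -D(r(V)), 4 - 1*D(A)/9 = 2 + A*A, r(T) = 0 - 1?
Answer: 81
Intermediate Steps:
r(T) = -1
D(A) = 18 - 9*A² (D(A) = 36 - 9*(2 + A*A) = 36 - 9*(2 + A²) = 36 + (-18 - 9*A²) = 18 - 9*A²)
X = -9 (X = -(18 - 9*(-1)²) = -(18 - 9*1) = -(18 - 9) = -1*9 = -9)
X² = (-9)² = 81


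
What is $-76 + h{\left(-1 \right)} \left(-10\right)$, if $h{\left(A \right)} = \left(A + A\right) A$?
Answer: $-96$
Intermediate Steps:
$h{\left(A \right)} = 2 A^{2}$ ($h{\left(A \right)} = 2 A A = 2 A^{2}$)
$-76 + h{\left(-1 \right)} \left(-10\right) = -76 + 2 \left(-1\right)^{2} \left(-10\right) = -76 + 2 \cdot 1 \left(-10\right) = -76 + 2 \left(-10\right) = -76 - 20 = -96$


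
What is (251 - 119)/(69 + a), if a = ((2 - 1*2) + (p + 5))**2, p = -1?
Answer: 132/85 ≈ 1.5529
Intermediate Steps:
a = 16 (a = ((2 - 1*2) + (-1 + 5))**2 = ((2 - 2) + 4)**2 = (0 + 4)**2 = 4**2 = 16)
(251 - 119)/(69 + a) = (251 - 119)/(69 + 16) = 132/85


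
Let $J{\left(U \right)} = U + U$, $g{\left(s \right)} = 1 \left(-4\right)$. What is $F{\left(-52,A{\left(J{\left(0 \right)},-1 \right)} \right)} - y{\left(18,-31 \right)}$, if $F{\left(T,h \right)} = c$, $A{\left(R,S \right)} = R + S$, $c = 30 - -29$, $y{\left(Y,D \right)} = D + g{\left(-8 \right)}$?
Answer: $94$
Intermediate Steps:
$g{\left(s \right)} = -4$
$J{\left(U \right)} = 2 U$
$y{\left(Y,D \right)} = -4 + D$ ($y{\left(Y,D \right)} = D - 4 = -4 + D$)
$c = 59$ ($c = 30 + 29 = 59$)
$F{\left(T,h \right)} = 59$
$F{\left(-52,A{\left(J{\left(0 \right)},-1 \right)} \right)} - y{\left(18,-31 \right)} = 59 - \left(-4 - 31\right) = 59 - -35 = 59 + 35 = 94$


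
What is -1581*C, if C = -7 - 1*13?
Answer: 31620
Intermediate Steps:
C = -20 (C = -7 - 13 = -20)
-1581*C = -1581*(-20) = 31620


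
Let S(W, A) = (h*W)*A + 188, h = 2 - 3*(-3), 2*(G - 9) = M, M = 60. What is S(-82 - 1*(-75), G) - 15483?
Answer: -18298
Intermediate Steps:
G = 39 (G = 9 + (1/2)*60 = 9 + 30 = 39)
h = 11 (h = 2 + 9 = 11)
S(W, A) = 188 + 11*A*W (S(W, A) = (11*W)*A + 188 = 11*A*W + 188 = 188 + 11*A*W)
S(-82 - 1*(-75), G) - 15483 = (188 + 11*39*(-82 - 1*(-75))) - 15483 = (188 + 11*39*(-82 + 75)) - 15483 = (188 + 11*39*(-7)) - 15483 = (188 - 3003) - 15483 = -2815 - 15483 = -18298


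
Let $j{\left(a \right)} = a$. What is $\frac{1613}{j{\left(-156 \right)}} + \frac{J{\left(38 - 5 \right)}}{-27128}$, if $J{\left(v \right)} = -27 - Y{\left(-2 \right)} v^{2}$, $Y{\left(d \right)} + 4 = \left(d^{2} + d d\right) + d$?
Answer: $- \frac{10853371}{1057992} \approx -10.258$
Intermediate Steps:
$Y{\left(d \right)} = -4 + d + 2 d^{2}$ ($Y{\left(d \right)} = -4 + \left(\left(d^{2} + d d\right) + d\right) = -4 + \left(\left(d^{2} + d^{2}\right) + d\right) = -4 + \left(2 d^{2} + d\right) = -4 + \left(d + 2 d^{2}\right) = -4 + d + 2 d^{2}$)
$J{\left(v \right)} = -27 - 2 v^{2}$ ($J{\left(v \right)} = -27 - \left(-4 - 2 + 2 \left(-2\right)^{2}\right) v^{2} = -27 - \left(-4 - 2 + 2 \cdot 4\right) v^{2} = -27 - \left(-4 - 2 + 8\right) v^{2} = -27 - 2 v^{2}$)
$\frac{1613}{j{\left(-156 \right)}} + \frac{J{\left(38 - 5 \right)}}{-27128} = \frac{1613}{-156} + \frac{-27 - 2 \left(38 - 5\right)^{2}}{-27128} = 1613 \left(- \frac{1}{156}\right) + \left(-27 - 2 \left(38 - 5\right)^{2}\right) \left(- \frac{1}{27128}\right) = - \frac{1613}{156} + \left(-27 - 2 \cdot 33^{2}\right) \left(- \frac{1}{27128}\right) = - \frac{1613}{156} + \left(-27 - 2178\right) \left(- \frac{1}{27128}\right) = - \frac{1613}{156} - - \frac{2205}{27128} = - \frac{1613}{156} + \frac{2205}{27128} = - \frac{10853371}{1057992}$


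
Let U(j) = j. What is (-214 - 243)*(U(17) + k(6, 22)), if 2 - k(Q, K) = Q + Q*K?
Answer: 54383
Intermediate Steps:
k(Q, K) = 2 - Q - K*Q (k(Q, K) = 2 - (Q + Q*K) = 2 - (Q + K*Q) = 2 + (-Q - K*Q) = 2 - Q - K*Q)
(-214 - 243)*(U(17) + k(6, 22)) = (-214 - 243)*(17 + (2 - 1*6 - 1*22*6)) = -457*(17 + (2 - 6 - 132)) = -457*(17 - 136) = -457*(-119) = 54383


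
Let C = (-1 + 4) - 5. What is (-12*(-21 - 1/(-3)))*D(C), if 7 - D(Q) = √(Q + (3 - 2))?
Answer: 1736 - 248*I ≈ 1736.0 - 248.0*I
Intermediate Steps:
C = -2 (C = 3 - 5 = -2)
D(Q) = 7 - √(1 + Q) (D(Q) = 7 - √(Q + (3 - 2)) = 7 - √(Q + 1) = 7 - √(1 + Q))
(-12*(-21 - 1/(-3)))*D(C) = (-12*(-21 - 1/(-3)))*(7 - √(1 - 2)) = (-12*(-21 - 1*(-⅓)))*(7 - √(-1)) = (-12*(-21 + ⅓))*(7 - I) = (-12*(-62/3))*(7 - I) = 248*(7 - I) = 1736 - 248*I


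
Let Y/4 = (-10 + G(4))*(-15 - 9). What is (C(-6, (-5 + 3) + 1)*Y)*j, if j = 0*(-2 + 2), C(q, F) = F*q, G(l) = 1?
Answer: 0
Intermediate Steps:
j = 0 (j = 0*0 = 0)
Y = 864 (Y = 4*((-10 + 1)*(-15 - 9)) = 4*(-9*(-24)) = 4*216 = 864)
(C(-6, (-5 + 3) + 1)*Y)*j = ((((-5 + 3) + 1)*(-6))*864)*0 = (((-2 + 1)*(-6))*864)*0 = (-1*(-6)*864)*0 = (6*864)*0 = 5184*0 = 0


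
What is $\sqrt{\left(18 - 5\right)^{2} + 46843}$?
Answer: $2 \sqrt{11753} \approx 216.82$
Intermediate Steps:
$\sqrt{\left(18 - 5\right)^{2} + 46843} = \sqrt{13^{2} + 46843} = \sqrt{169 + 46843} = \sqrt{47012} = 2 \sqrt{11753}$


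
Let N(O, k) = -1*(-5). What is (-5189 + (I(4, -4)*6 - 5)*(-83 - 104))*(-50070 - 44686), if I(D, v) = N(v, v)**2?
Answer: 3060997824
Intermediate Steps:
N(O, k) = 5
I(D, v) = 25 (I(D, v) = 5**2 = 25)
(-5189 + (I(4, -4)*6 - 5)*(-83 - 104))*(-50070 - 44686) = (-5189 + (25*6 - 5)*(-83 - 104))*(-50070 - 44686) = (-5189 + (150 - 5)*(-187))*(-94756) = (-5189 + 145*(-187))*(-94756) = (-5189 - 27115)*(-94756) = -32304*(-94756) = 3060997824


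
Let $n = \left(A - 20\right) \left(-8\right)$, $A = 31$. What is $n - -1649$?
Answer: $1561$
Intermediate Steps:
$n = -88$ ($n = \left(31 - 20\right) \left(-8\right) = 11 \left(-8\right) = -88$)
$n - -1649 = -88 - -1649 = -88 + 1649 = 1561$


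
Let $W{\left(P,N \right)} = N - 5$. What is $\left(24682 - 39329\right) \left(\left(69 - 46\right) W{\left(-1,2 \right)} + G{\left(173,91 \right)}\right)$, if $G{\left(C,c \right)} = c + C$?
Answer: $-2856165$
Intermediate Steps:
$G{\left(C,c \right)} = C + c$
$W{\left(P,N \right)} = -5 + N$
$\left(24682 - 39329\right) \left(\left(69 - 46\right) W{\left(-1,2 \right)} + G{\left(173,91 \right)}\right) = \left(24682 - 39329\right) \left(\left(69 - 46\right) \left(-5 + 2\right) + \left(173 + 91\right)\right) = - 14647 \left(23 \left(-3\right) + 264\right) = - 14647 \left(-69 + 264\right) = \left(-14647\right) 195 = -2856165$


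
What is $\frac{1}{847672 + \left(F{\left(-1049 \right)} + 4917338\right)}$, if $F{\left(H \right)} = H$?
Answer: $\frac{1}{5763961} \approx 1.7349 \cdot 10^{-7}$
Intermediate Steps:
$\frac{1}{847672 + \left(F{\left(-1049 \right)} + 4917338\right)} = \frac{1}{847672 + \left(-1049 + 4917338\right)} = \frac{1}{847672 + 4916289} = \frac{1}{5763961}$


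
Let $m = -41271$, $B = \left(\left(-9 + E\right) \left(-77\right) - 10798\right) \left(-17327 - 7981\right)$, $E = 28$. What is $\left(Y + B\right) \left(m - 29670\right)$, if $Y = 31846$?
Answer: $-22015349953194$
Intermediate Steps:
$B = 310301388$ ($B = \left(\left(-9 + 28\right) \left(-77\right) - 10798\right) \left(-17327 - 7981\right) = \left(19 \left(-77\right) - 10798\right) \left(-25308\right) = \left(-1463 - 10798\right) \left(-25308\right) = \left(-12261\right) \left(-25308\right) = 310301388$)
$\left(Y + B\right) \left(m - 29670\right) = \left(31846 + 310301388\right) \left(-41271 - 29670\right) = 310333234 \left(-70941\right) = -22015349953194$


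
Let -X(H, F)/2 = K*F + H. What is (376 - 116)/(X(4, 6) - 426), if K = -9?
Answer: -130/163 ≈ -0.79755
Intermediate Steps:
X(H, F) = -2*H + 18*F (X(H, F) = -2*(-9*F + H) = -2*(H - 9*F) = -2*H + 18*F)
(376 - 116)/(X(4, 6) - 426) = (376 - 116)/((-2*4 + 18*6) - 426) = 260/((-8 + 108) - 426) = 260/(100 - 426) = 260/(-326) = 260*(-1/326) = -130/163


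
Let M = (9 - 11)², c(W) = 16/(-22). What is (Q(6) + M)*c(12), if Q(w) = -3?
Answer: -8/11 ≈ -0.72727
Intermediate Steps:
c(W) = -8/11 (c(W) = 16*(-1/22) = -8/11)
M = 4 (M = (-2)² = 4)
(Q(6) + M)*c(12) = (-3 + 4)*(-8/11) = 1*(-8/11) = -8/11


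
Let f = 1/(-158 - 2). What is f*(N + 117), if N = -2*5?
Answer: -107/160 ≈ -0.66875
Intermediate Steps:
N = -10
f = -1/160 (f = 1/(-160) = -1/160 ≈ -0.0062500)
f*(N + 117) = -(-10 + 117)/160 = -1/160*107 = -107/160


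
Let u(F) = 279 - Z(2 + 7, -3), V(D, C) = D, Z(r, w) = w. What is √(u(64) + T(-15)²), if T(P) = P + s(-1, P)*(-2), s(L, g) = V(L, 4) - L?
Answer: 13*√3 ≈ 22.517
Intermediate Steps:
s(L, g) = 0 (s(L, g) = L - L = 0)
T(P) = P (T(P) = P + 0*(-2) = P + 0 = P)
u(F) = 282 (u(F) = 279 - 1*(-3) = 279 + 3 = 282)
√(u(64) + T(-15)²) = √(282 + (-15)²) = √(282 + 225) = √507 = 13*√3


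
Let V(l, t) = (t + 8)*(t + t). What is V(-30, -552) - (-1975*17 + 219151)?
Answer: 415000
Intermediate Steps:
V(l, t) = 2*t*(8 + t) (V(l, t) = (8 + t)*(2*t) = 2*t*(8 + t))
V(-30, -552) - (-1975*17 + 219151) = 2*(-552)*(8 - 552) - (-1975*17 + 219151) = 2*(-552)*(-544) - (-33575 + 219151) = 600576 - 1*185576 = 600576 - 185576 = 415000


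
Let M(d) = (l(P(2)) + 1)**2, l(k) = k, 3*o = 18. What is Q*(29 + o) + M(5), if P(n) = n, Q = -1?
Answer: -26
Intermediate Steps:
o = 6 (o = (1/3)*18 = 6)
M(d) = 9 (M(d) = (2 + 1)**2 = 3**2 = 9)
Q*(29 + o) + M(5) = -(29 + 6) + 9 = -1*35 + 9 = -35 + 9 = -26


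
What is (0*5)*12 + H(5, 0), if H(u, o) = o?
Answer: 0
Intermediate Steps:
(0*5)*12 + H(5, 0) = (0*5)*12 + 0 = 0*12 + 0 = 0 + 0 = 0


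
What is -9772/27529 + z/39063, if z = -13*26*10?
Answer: -474771656/1075365327 ≈ -0.44150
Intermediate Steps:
z = -3380 (z = -338*10 = -3380)
-9772/27529 + z/39063 = -9772/27529 - 3380/39063 = -474771656/1075365327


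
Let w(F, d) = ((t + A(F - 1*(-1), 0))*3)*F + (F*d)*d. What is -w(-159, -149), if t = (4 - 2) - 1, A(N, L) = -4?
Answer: 3528528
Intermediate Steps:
t = 1 (t = 2 - 1 = 1)
w(F, d) = -9*F + F*d**2 (w(F, d) = ((1 - 4)*3)*F + (F*d)*d = (-3*3)*F + F*d**2 = -9*F + F*d**2)
-w(-159, -149) = -(-159)*(-9 + (-149)**2) = -(-159)*(-9 + 22201) = -(-159)*22192 = -1*(-3528528) = 3528528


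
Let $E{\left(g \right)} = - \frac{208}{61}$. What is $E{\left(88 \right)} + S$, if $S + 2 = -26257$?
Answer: $- \frac{1602007}{61} \approx -26262.0$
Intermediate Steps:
$S = -26259$ ($S = -2 - 26257 = -26259$)
$E{\left(g \right)} = - \frac{208}{61}$ ($E{\left(g \right)} = \left(-208\right) \frac{1}{61} = - \frac{208}{61}$)
$E{\left(88 \right)} + S = - \frac{208}{61} - 26259 = - \frac{1602007}{61}$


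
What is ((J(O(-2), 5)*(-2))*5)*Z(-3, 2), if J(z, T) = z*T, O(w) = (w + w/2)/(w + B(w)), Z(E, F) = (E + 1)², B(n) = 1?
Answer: -600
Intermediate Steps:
Z(E, F) = (1 + E)²
O(w) = 3*w/(2*(1 + w)) (O(w) = (w + w/2)/(w + 1) = (w + w*(½))/(1 + w) = (w + w/2)/(1 + w) = (3*w/2)/(1 + w) = 3*w/(2*(1 + w)))
J(z, T) = T*z
((J(O(-2), 5)*(-2))*5)*Z(-3, 2) = (((5*((3/2)*(-2)/(1 - 2)))*(-2))*5)*(1 - 3)² = (((5*((3/2)*(-2)/(-1)))*(-2))*5)*(-2)² = (((5*((3/2)*(-2)*(-1)))*(-2))*5)*4 = (((5*3)*(-2))*5)*4 = ((15*(-2))*5)*4 = -30*5*4 = -150*4 = -600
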